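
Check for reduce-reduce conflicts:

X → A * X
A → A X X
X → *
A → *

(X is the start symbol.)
Yes — I1: [A → * .] vs [X → * .]; I4: [A → * .] vs [X → * .]

A reduce-reduce conflict occurs when an LR(0) state has two complete items [A → α .] and [B → β .] — both call for a reduction, and with no lookahead the parser cannot choose between them.

Augment with X' → X and build the canonical LR(0) collection (I0 = CLOSURE({[X' → . X]}), then GOTO on every symbol after a dot until no new states appear). It has 8 states:
  I0: { [A → . *], [A → . A X X], [X → . *], [X → . A * X], [X' → . X] }  — shift
  I1: { [A → * .], [X → * .] }  — 2 reduces
  I2: { [A → . *], [A → . A X X], [A → A . X X], [X → . *], [X → . A * X], [X → A . * X] }  — shift
  I3: { [X' → X .] }  — accept
  I4: { [A → * .], [A → . *], [A → . A X X], [X → * .], [X → . *], [X → . A * X], [X → A * . X] }  — shift, 2 reduces
  I5: { [A → . *], [A → . A X X], [A → A X . X], [X → . *], [X → . A * X] }  — shift
  I6: { [A → A X X .] }  — reduce
  I7: { [X → A * X .] }  — reduce

I1 contains complete items [A → * .], [X → * .] — reduce-reduce conflict.
I4 contains complete items [A → * .], [X → * .] — reduce-reduce conflict.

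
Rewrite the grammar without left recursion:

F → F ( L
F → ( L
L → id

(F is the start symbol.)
F is directly left-recursive. The standard transformation for
  A → A α₁ | ... | A α_m | β₁ | ... | β_n
is
  A  → β₁ A' | ... | β_n A'
  A' → α₁ A' | ... | α_m A' | ε

F → ( L becomes F → ( L F'
F → F ( L becomes F' → ( L F'
Add F' → ε

Productions for other non-terminals are unchanged:
  L → id

Resulting grammar:
F → ( L F'
F' → ( L F'
F' → ε
L → id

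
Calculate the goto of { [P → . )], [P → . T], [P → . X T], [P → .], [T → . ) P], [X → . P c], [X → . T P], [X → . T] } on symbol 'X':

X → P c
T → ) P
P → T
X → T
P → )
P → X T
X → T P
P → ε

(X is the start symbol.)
GOTO(I, 'X') = CLOSURE({ [A → αX.β] : [A → α.Xβ] ∈ I, X = 'X' })

Items with dot before 'X', with the dot advanced:
  [P → . X T] → [P → X . T]
Closure of the advanced items:
  [P → X . T] has the dot before T: add [T → . ) P]

GOTO = { [P → X . T], [T → . ) P] }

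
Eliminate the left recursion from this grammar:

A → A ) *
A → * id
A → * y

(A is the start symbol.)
A → * id A'
A → * y A'
A' → ) * A'
A' → ε

A is directly left-recursive. The standard transformation for
  A → A α₁ | ... | A α_m | β₁ | ... | β_n
is
  A  → β₁ A' | ... | β_n A'
  A' → α₁ A' | ... | α_m A' | ε

A → * id becomes A → * id A'
A → * y becomes A → * y A'
A → A ) * becomes A' → ) * A'
Add A' → ε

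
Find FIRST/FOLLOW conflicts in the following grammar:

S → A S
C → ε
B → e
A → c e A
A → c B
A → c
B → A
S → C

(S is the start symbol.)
A FIRST/FOLLOW conflict occurs when a non-terminal N has a nullable alternative N → β (β ⇒* ε) and another alternative N → α with FIRST(α) ∩ FOLLOW(N) ≠ ∅: on such a lookahead the parser cannot decide between expanding α and letting N vanish via β.

Nullable non-terminals: C, S.
FIRST sets used below: FIRST(A) = { 'c' }, FIRST(C) = { ε }
C has a nullable alternative but only one production, so nothing to check.

S: nullable alternative(s) S → C; FOLLOW(S) = { $ }
  S → A S: FIRST \ {ε} = { 'c' } — disjoint from FOLLOW(S)
  S → C: FIRST \ {ε} = { } — this is the only nullable alternative, skip

A, B have no nullable alternative, so no FIRST/FOLLOW check is needed there.

No FIRST/FOLLOW conflicts found.

Answer: No FIRST/FOLLOW conflicts.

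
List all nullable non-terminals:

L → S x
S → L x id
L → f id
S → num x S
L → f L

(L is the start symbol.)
A non-terminal is nullable if it can derive ε (the empty string): either it has an ε-production, or it has a production whose right-hand side consists entirely of nullable non-terminals.

There are no ε-productions, so no non-terminal can derive ε.
No non-terminals are nullable.

Answer: None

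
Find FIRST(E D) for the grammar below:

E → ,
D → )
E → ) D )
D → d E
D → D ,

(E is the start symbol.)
{ ')', ',' }

FIRST sets of the non-terminals involved (from the grammar, by fixed-point iteration):
  FIRST(E) = { ')', ',' }

To compute FIRST(E D), process the symbols left to right:
Symbol E is a non-terminal. Add FIRST(E) \ {ε} = { ')', ',' }
E is not nullable (ε ∉ FIRST(E)), so stop here.
FIRST(E D) = { ')', ',' }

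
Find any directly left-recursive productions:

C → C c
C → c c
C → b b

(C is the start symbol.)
Direct left recursion occurs when N → N α for some non-terminal N (the right-hand side begins with the left-hand side itself).

C → C c: LEFT RECURSIVE (starts with C)
C → c c: starts with c
C → b b: starts with b

The grammar has direct left recursion on: C.

Answer: Yes, C is left-recursive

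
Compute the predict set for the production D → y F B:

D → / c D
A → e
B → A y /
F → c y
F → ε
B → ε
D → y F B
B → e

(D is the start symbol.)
PREDICT(D → y F B) = (FIRST(RHS) \ {ε}) ∪ (FOLLOW(D) if ε ∈ FIRST(RHS), i.e. RHS ⇒* ε)
FIRST(y F B) = { 'y' }
ε ∉ FIRST(y F B), so FOLLOW(D) is not added.
PREDICT(D → y F B) = { 'y' }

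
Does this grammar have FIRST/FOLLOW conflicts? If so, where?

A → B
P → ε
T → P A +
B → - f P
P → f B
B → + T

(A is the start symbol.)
Nullable non-terminals: P.

P: nullable alternative(s) P → ε; FOLLOW(P) = { $, '+', '-' }
  P → ε: FIRST \ {ε} = { } — this is the only nullable alternative, skip
  P → f B: FIRST \ {ε} = { 'f' } — disjoint from FOLLOW(P)

A, B, T have no nullable alternative, so no FIRST/FOLLOW check is needed there.

No FIRST/FOLLOW conflicts found.

Answer: No FIRST/FOLLOW conflicts.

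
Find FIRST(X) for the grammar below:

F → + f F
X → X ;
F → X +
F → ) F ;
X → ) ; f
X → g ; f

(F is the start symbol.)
From X → X ;:
  - X is the symbol being defined: contributes nothing new
    X is not nullable, so stop
From X → ) ; f:
  - ')' is a terminal: add ')' and stop
From X → g ; f:
  - g is a terminal: add 'g' and stop

Collecting: FIRST(X) = { ')', 'g' }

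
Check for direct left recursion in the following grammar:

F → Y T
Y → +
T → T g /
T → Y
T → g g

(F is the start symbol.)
Yes, T is left-recursive

F → Y T: starts with Y
Y → +: starts with '+'
T → T g /: LEFT RECURSIVE (starts with T)
T → Y: starts with Y
T → g g: starts with g

The grammar has direct left recursion on: T.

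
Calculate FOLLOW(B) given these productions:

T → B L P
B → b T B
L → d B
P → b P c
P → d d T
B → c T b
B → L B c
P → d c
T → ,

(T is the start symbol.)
{ 'b', 'c', 'd' }

To compute FOLLOW(B), find every occurrence of B on a right-hand side N → α B β: add FIRST(β) \ {ε}, and if β is empty or nullable also add FOLLOW(N). Iterate to a fixed point.

In T → B L P: B is followed by L P, add FIRST(L P) \ {ε} = { 'd' }
In B → b T B: B is at the end; this adds FOLLOW(B) to itself — nothing new
In L → d B: B is at the end, add FOLLOW(L)
In B → L B c: B is followed by c, add FIRST(c) \ {ε} = { 'c' }

The FOLLOW sets referred to above (computed the same way, to a fixed point):
  FOLLOW(L) = { 'b', 'c', 'd' }

Taking the union: FOLLOW(B) = { 'b', 'c', 'd' }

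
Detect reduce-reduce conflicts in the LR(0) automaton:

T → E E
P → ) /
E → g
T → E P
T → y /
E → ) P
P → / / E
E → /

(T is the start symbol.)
Augment with T' → T and build the canonical LR(0) collection (I0 = CLOSURE({[T' → . T]}), then GOTO on every symbol after a dot until no new states appear). It has 19 states:
  I0: { [E → . ) P], [E → . /], [E → . g], [T → . E E], [T → . E P], [T → . y /], [T' → . T] }  — shift
  I1: { [E → ) . P], [P → . ) /], [P → . / / E] }  — shift
  I2: { [E → / .] }  — reduce
  I3: { [E → . ) P], [E → . /], [E → . g], [P → . ) /], [P → . / / E], [T → E . E], [T → E . P] }  — shift
  I4: { [T' → T .] }  — accept
  I5: { [E → g .] }  — reduce
  I6: { [T → y . /] }  — shift
  I7: { [T → y / .] }  — reduce
  I8: { [E → ) . P], [P → ) . /], [P → . ) /], [P → . / / E] }  — shift
  I9: { [E → / .], [P → / . / E] }  — shift, reduce
  I10: { [T → E E .] }  — reduce
  I11: { [T → E P .] }  — reduce
  I12: { [E → . ) P], [E → . /], [E → . g], [P → / / . E] }  — shift
  I13: { [P → / / E .] }  — reduce
  I14: { [P → ) . /] }  — shift
  I15: { [P → ) / .], [P → / . / E] }  — shift, reduce
  I16: { [E → ) P .] }  — reduce
  I17: { [P → ) / .] }  — reduce
  I18: { [P → / . / E] }  — shift

No state contains more than one complete item.

Answer: No reduce-reduce conflicts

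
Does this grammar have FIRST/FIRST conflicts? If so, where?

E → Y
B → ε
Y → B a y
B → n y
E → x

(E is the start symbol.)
No FIRST/FIRST conflicts.

A FIRST/FIRST conflict occurs when two productions N → α and N → β for the same non-terminal have FIRST(α) ∩ FIRST(β) ≠ ∅ (with ε ∈ FIRST of a nullable right-hand side, so two nullable alternatives also conflict).

FIRST sets of the non-terminals at (or reachable through a nullable prefix from) the front of some alternative:
  FIRST(Y) = { 'a', 'n' }

Productions for E:
  E → Y: FIRST = { 'a', 'n' }
  E → x: FIRST = { 'x' }
Productions for B:
  B → ε: FIRST = { ε }
  B → n y: FIRST = { 'n' }
Y has only one production, so no FIRST/FIRST conflict is possible there.

All alternatives of each non-terminal have pairwise disjoint FIRST sets.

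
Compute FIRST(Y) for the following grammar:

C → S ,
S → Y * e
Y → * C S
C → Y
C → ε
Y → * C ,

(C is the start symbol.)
To compute FIRST(Y), examine every production with Y on the left-hand side, reading each right-hand side left to right until a non-nullable symbol is reached.

From Y → * C S:
  - '*' is a terminal: add '*' and stop
From Y → * C ,:
  - '*' is a terminal: add '*' and stop

Collecting: FIRST(Y) = { '*' }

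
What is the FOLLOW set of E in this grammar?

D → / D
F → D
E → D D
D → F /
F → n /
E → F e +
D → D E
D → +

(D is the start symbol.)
To compute FOLLOW(E), find every occurrence of E on a right-hand side N → α E β: add FIRST(β) \ {ε}, and if β is empty or nullable also add FOLLOW(N). Iterate to a fixed point.

In D → D E: E is at the end, add FOLLOW(D)

The FOLLOW sets referred to above (computed the same way, to a fixed point):
  FOLLOW(D) = { $, '+', '/', 'e', 'n' }

Taking the union: FOLLOW(E) = { $, '+', '/', 'e', 'n' }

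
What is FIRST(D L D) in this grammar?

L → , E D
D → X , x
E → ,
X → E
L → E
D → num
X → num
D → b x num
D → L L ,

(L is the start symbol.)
{ ',', 'b', 'num' }

FIRST sets of the non-terminals involved (from the grammar, by fixed-point iteration):
  FIRST(D) = { ',', 'b', 'num' }

To compute FIRST(D L D), process the symbols left to right:
Symbol D is a non-terminal. Add FIRST(D) \ {ε} = { ',', 'b', 'num' }
D is not nullable (ε ∉ FIRST(D)), so stop here.
FIRST(D L D) = { ',', 'b', 'num' }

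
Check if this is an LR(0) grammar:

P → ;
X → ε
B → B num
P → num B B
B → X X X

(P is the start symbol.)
Augment with P' → P and build the canonical LR(0) collection (I0 = CLOSURE({[P' → . P]}), then GOTO on every symbol after a dot until no new states appear). It has 10 states:
  I0: { [P → . ;], [P → . num B B], [P' → . P] }  — shift
  I1: { [P → ; .] }  — reduce
  I2: { [P' → P .] }  — accept
  I3: { [B → . B num], [B → . X X X], [P → num . B B], [X → .] }  — reduce
  I4: { [B → . B num], [B → . X X X], [B → B . num], [P → num B . B], [X → .] }  — shift, reduce
  I5: { [B → X . X X], [X → .] }  — reduce
  I6: { [B → X X . X], [X → .] }  — reduce
  I7: { [B → X X X .] }  — reduce
  I8: { [B → B . num], [P → num B B .] }  — shift, reduce
  I9: { [B → B num .] }  — reduce

Conflict in state I4:
  Shift-reduce conflict between [X → .] and [B → B . num]
So the grammar is NOT LR(0).

Answer: No. Shift-reduce conflict between [X → .] and [B → B . num]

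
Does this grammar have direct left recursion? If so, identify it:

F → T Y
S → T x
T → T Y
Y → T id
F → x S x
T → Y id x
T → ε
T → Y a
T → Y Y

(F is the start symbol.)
F → T Y: starts with T
S → T x: starts with T
T → T Y: LEFT RECURSIVE (starts with T)
Y → T id: starts with T
F → x S x: starts with x
T → Y id x: starts with Y
T → ε: starts with ε
T → Y a: starts with Y
T → Y Y: starts with Y

The grammar has direct left recursion on: T.

Answer: Yes, T is left-recursive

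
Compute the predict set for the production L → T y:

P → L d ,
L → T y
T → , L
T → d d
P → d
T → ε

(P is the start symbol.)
{ ',', 'd', 'y' }

PREDICT(L → T y) = (FIRST(RHS) \ {ε}) ∪ (FOLLOW(L) if ε ∈ FIRST(RHS), i.e. RHS ⇒* ε)
FIRST(T) = { ',', 'd', ε }
FIRST(T y) = { ',', 'd', 'y' }
ε ∉ FIRST(T y), so FOLLOW(L) is not added.
PREDICT(L → T y) = { ',', 'd', 'y' }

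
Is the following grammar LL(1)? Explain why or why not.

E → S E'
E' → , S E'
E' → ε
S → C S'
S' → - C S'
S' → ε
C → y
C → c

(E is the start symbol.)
Relevant sets:
  FOLLOW(E') = { $ }
  FOLLOW(S') = { $, ',' }

For E':
  PREDICT(E' → ',' S E') = { ',' }
  PREDICT(E' → ε) = { $ }
For S':
  PREDICT(S' → '-' C S') = { '-' }
  PREDICT(S' → ε) = { $, ',' }
For C:
  PREDICT(C → y) = { 'y' }
  PREDICT(C → c) = { 'c' }
E, S have a single production, so nothing to check there.

All predict sets are disjoint. The grammar IS LL(1).

Answer: Yes, the grammar is LL(1).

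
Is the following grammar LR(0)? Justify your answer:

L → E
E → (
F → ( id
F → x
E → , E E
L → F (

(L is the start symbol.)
No. Shift-reduce conflict between [E → ( .] and [F → ( . id]

A grammar is LR(0) if no state in the canonical LR(0) collection has:
  - both a shift item (dot before a terminal) and a complete item (shift-reduce conflict), or
  - two or more complete items (reduce-reduce conflict; the accept item [L' → L .] counts as a complete item here).

Augment with L' → L and build the canonical LR(0) collection (I0 = CLOSURE({[L' → . L]}), then GOTO on every symbol after a dot until no new states appear). It has 12 states:
  I0: { [E → . (], [E → . , E E], [F → . ( id], [F → . x], [L → . E], [L → . F (], [L' → . L] }  — shift
  I1: { [E → ( .], [F → ( . id] }  — shift, reduce
  I2: { [E → , . E E], [E → . (], [E → . , E E] }  — shift
  I3: { [L → E .] }  — reduce
  I4: { [L → F . (] }  — shift
  I5: { [L' → L .] }  — accept
  I6: { [F → x .] }  — reduce
  I7: { [L → F ( .] }  — reduce
  I8: { [E → ( .] }  — reduce
  I9: { [E → , E . E], [E → . (], [E → . , E E] }  — shift
  I10: { [E → , E E .] }  — reduce
  I11: { [F → ( id .] }  — reduce

Conflict in state I1:
  Shift-reduce conflict between [E → ( .] and [F → ( . id]
So the grammar is NOT LR(0).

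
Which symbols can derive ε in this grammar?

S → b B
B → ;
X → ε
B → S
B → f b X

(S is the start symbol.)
A non-terminal is nullable if it can derive ε (the empty string): either it has an ε-production, or it has a production whose right-hand side consists entirely of nullable non-terminals.

ε-productions: X → ε
So X is immediately nullable.
No further non-terminal can be added: every production for the remaining non-terminals contains a terminal or a non-nullable non-terminal.
Nullable = { 'X' }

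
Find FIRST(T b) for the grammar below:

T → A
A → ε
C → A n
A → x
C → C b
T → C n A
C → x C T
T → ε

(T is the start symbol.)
FIRST sets of the non-terminals involved (from the grammar, by fixed-point iteration):
  FIRST(T) = { 'n', 'x', ε }

To compute FIRST(T b), process the symbols left to right:
Symbol T is a non-terminal. Add FIRST(T) \ {ε} = { 'n', 'x' }
T is nullable (ε ∈ FIRST(T)), continue to the next symbol.
Symbol b is a terminal. Add 'b' and stop.
FIRST(T b) = { 'b', 'n', 'x' }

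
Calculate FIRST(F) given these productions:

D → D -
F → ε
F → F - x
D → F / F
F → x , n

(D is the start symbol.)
To compute FIRST(F), examine every production with F on the left-hand side, reading each right-hand side left to right until a non-nullable symbol is reached.

From F → ε:
  - ε-production, so ε ∈ FIRST(F)
From F → F - x:
  - F is the symbol being defined: contributes nothing new
    F is nullable, so continue to the next symbol
  - '-' is a terminal: add '-' and stop
From F → x , n:
  - x is a terminal: add 'x' and stop

Collecting: FIRST(F) = { '-', 'x', ε }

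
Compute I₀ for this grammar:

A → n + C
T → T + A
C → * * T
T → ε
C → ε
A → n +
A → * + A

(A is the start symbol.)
{ [A → . * + A], [A → . n + C], [A → . n +], [A' → . A] }

First, augment the grammar with A' → A
I₀ = CLOSURE({ [A' → . A] }):
  [A' → . A] has the dot before A: add [A → . n + C], [A → . n +], [A → . * + A]
No further items can be added.

I₀ = { [A → . * + A], [A → . n + C], [A → . n +], [A' → . A] }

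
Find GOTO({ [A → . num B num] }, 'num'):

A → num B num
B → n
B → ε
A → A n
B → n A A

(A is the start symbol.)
{ [A → num . B num], [B → . n A A], [B → . n], [B → .] }

GOTO(I, 'num') = CLOSURE({ [A → αX.β] : [A → α.Xβ] ∈ I, X = 'num' })

Items with dot before 'num', with the dot advanced:
  [A → . num B num] → [A → num . B num]
Closure of the advanced items:
  [A → num . B num] has the dot before B: add [B → . n], [B → .], [B → . n A A]

GOTO = { [A → num . B num], [B → . n A A], [B → . n], [B → .] }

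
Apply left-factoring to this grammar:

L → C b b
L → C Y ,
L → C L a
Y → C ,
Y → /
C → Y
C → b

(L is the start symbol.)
Left-factoring transforms A → αβ₁ | αβ₂ into A → αA' and A' → β₁ | β₂
(α is the longest common prefix among the alternatives). Repeat until
no nonterminal has two alternatives with a common prefix.

Round 1: L has alternatives sharing prefix 'C'. Introduce L': L → C L'
  Add: L' → b b
  Add: L' → Y ,
  Add: L' → L a

No remaining common prefixes — done.

Resulting grammar:
L → C L'
L' → b b
L' → Y ,
L' → L a
Y → C ,
Y → /
C → Y
C → b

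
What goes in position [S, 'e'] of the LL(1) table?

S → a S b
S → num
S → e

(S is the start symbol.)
S → e

To find M[S, 'e'], we find productions for S where 'e' is in the predict set (PREDICT(N → α) = (FIRST(α) \ {ε}) ∪ (FOLLOW(N) if α ⇒* ε)).

S → a S b: PREDICT = { 'a' }
S → num: PREDICT = { 'num' }
S → e: PREDICT = { 'e' }
  'e' is in predict set, so this production goes in M[S, 'e']

M[S, 'e'] = S → e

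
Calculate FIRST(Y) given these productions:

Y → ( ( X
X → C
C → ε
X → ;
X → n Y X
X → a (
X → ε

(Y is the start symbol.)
From Y → ( ( X:
  - '(' is a terminal: add '(' and stop

Collecting: FIRST(Y) = { '(' }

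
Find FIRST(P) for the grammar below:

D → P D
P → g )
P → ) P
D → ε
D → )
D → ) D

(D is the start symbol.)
{ ')', 'g' }

From P → g ):
  - g is a terminal: add 'g' and stop
From P → ) P:
  - ')' is a terminal: add ')' and stop

Collecting: FIRST(P) = { ')', 'g' }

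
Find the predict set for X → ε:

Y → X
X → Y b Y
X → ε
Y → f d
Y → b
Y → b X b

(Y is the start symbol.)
{ $, 'b' }

PREDICT(X → ε) = (FIRST(RHS) \ {ε}) ∪ (FOLLOW(X) if ε ∈ FIRST(RHS), i.e. RHS ⇒* ε)
The right-hand side is ε (FIRST(ε) = { ε }), so the predict set is FOLLOW(X) = { $, 'b' }
PREDICT(X → ε) = { $, 'b' }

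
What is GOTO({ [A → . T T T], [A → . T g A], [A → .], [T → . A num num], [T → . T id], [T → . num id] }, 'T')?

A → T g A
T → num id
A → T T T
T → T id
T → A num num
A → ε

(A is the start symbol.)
GOTO(I, 'T') = CLOSURE({ [A → αX.β] : [A → α.Xβ] ∈ I, X = 'T' })

Items with dot before 'T', with the dot advanced:
  [A → . T T T] → [A → T . T T]
  [A → . T g A] → [A → T . g A]
  [T → . T id] → [T → T . id]
Closure of the advanced items:
  [A → T . T T] has the dot before T: add [T → . num id], [T → . T id], [T → . A num num]
  [T → . A num num] has the dot before A: add [A → . T g A], [A → . T T T], [A → .]

GOTO = { [A → . T T T], [A → . T g A], [A → .], [A → T . T T], [A → T . g A], [T → . A num num], [T → . T id], [T → . num id], [T → T . id] }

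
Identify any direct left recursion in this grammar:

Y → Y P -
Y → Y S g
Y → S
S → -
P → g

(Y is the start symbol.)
Yes, Y is left-recursive

Y → Y P -: LEFT RECURSIVE (starts with Y)
Y → Y S g: LEFT RECURSIVE (starts with Y)
Y → S: starts with S
S → -: starts with '-'
P → g: starts with g

The grammar has direct left recursion on: Y.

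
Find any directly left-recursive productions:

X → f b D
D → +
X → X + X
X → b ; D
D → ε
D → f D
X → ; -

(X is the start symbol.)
Direct left recursion occurs when N → N α for some non-terminal N (the right-hand side begins with the left-hand side itself).

X → f b D: starts with f
D → +: starts with '+'
X → X + X: LEFT RECURSIVE (starts with X)
X → b ; D: starts with b
D → ε: starts with ε
D → f D: starts with f
X → ; -: starts with ';'

The grammar has direct left recursion on: X.

Answer: Yes, X is left-recursive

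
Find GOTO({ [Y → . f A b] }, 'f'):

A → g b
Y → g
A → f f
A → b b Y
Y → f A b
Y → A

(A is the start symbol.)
{ [A → . b b Y], [A → . f f], [A → . g b], [Y → f . A b] }

GOTO(I, 'f') = CLOSURE({ [A → αX.β] : [A → α.Xβ] ∈ I, X = 'f' })

Items with dot before 'f', with the dot advanced:
  [Y → . f A b] → [Y → f . A b]
Closure of the advanced items:
  [Y → f . A b] has the dot before A: add [A → . g b], [A → . f f], [A → . b b Y]

GOTO = { [A → . b b Y], [A → . f f], [A → . g b], [Y → f . A b] }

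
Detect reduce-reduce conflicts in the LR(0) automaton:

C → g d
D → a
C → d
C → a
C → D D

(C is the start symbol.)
Augment with C' → C and build the canonical LR(0) collection (I0 = CLOSURE({[C' → . C]}), then GOTO on every symbol after a dot until no new states appear). It has 9 states:
  I0: { [C → . D D], [C → . a], [C → . d], [C → . g d], [C' → . C], [D → . a] }  — shift
  I1: { [C' → C .] }  — accept
  I2: { [C → D . D], [D → . a] }  — shift
  I3: { [C → a .], [D → a .] }  — 2 reduces
  I4: { [C → d .] }  — reduce
  I5: { [C → g . d] }  — shift
  I6: { [C → g d .] }  — reduce
  I7: { [C → D D .] }  — reduce
  I8: { [D → a .] }  — reduce

I3 contains complete items [C → a .], [D → a .] — reduce-reduce conflict.

Answer: Yes — I3: [C → a .] vs [D → a .]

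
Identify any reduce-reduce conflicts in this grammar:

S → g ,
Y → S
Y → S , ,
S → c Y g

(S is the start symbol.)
No reduce-reduce conflicts

A reduce-reduce conflict occurs when an LR(0) state has two complete items [A → α .] and [B → β .] — both call for a reduction, and with no lookahead the parser cannot choose between them.

Augment with S' → S and build the canonical LR(0) collection (I0 = CLOSURE({[S' → . S]}), then GOTO on every symbol after a dot until no new states appear). It has 10 states:
  I0: { [S → . c Y g], [S → . g ,], [S' → . S] }  — shift
  I1: { [S' → S .] }  — accept
  I2: { [S → . c Y g], [S → . g ,], [S → c . Y g], [Y → . S , ,], [Y → . S] }  — shift
  I3: { [S → g . ,] }  — shift
  I4: { [S → g , .] }  — reduce
  I5: { [Y → S . , ,], [Y → S .] }  — shift, reduce
  I6: { [S → c Y . g] }  — shift
  I7: { [S → c Y g .] }  — reduce
  I8: { [Y → S , . ,] }  — shift
  I9: { [Y → S , , .] }  — reduce

No state contains more than one complete item.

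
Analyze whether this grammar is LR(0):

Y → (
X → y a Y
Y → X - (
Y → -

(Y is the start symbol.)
Augment with Y' → Y and build the canonical LR(0) collection (I0 = CLOSURE({[Y' → . Y]}), then GOTO on every symbol after a dot until no new states appear). It has 10 states:
  I0: { [X → . y a Y], [Y → . (], [Y → . -], [Y → . X - (], [Y' → . Y] }  — shift
  I1: { [Y → ( .] }  — reduce
  I2: { [Y → - .] }  — reduce
  I3: { [Y → X . - (] }  — shift
  I4: { [Y' → Y .] }  — accept
  I5: { [X → y . a Y] }  — shift
  I6: { [X → . y a Y], [X → y a . Y], [Y → . (], [Y → . -], [Y → . X - (] }  — shift
  I7: { [X → y a Y .] }  — reduce
  I8: { [Y → X - . (] }  — shift
  I9: { [Y → X - ( .] }  — reduce

Every state is either a pure shift/goto state or contains exactly one complete item and nothing to shift — no conflicts. The grammar is LR(0).

Answer: Yes, the grammar is LR(0)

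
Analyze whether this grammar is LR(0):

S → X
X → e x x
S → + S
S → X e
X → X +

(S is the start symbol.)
A grammar is LR(0) if no state in the canonical LR(0) collection has:
  - both a shift item (dot before a terminal) and a complete item (shift-reduce conflict), or
  - two or more complete items (reduce-reduce conflict; the accept item [S' → S .] counts as a complete item here).

Augment with S' → S and build the canonical LR(0) collection (I0 = CLOSURE({[S' → . S]}), then GOTO on every symbol after a dot until no new states appear). It has 10 states:
  I0: { [S → . + S], [S → . X e], [S → . X], [S' → . S], [X → . X +], [X → . e x x] }  — shift
  I1: { [S → + . S], [S → . + S], [S → . X e], [S → . X], [X → . X +], [X → . e x x] }  — shift
  I2: { [S' → S .] }  — accept
  I3: { [S → X . e], [S → X .], [X → X . +] }  — shift, reduce
  I4: { [X → e . x x] }  — shift
  I5: { [X → e x . x] }  — shift
  I6: { [X → e x x .] }  — reduce
  I7: { [X → X + .] }  — reduce
  I8: { [S → X e .] }  — reduce
  I9: { [S → + S .] }  — reduce

Conflict in state I3:
  Shift-reduce conflict between [S → X .] and [S → X . e]
So the grammar is NOT LR(0).

Answer: No. Shift-reduce conflict between [S → X .] and [S → X . e]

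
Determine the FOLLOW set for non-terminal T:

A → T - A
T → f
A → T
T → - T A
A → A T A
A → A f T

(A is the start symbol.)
{ $, '-', 'f' }

To compute FOLLOW(T), find every occurrence of T on a right-hand side N → α T β: add FIRST(β) \ {ε}, and if β is empty or nullable also add FOLLOW(N). Iterate to a fixed point.

In A → T - A: T is followed by '-' A, add FIRST('-' A) \ {ε} = { '-' }
In A → T: T is at the end, add FOLLOW(A)
In T → - T A: T is followed by A, add FIRST(A) \ {ε} = { '-', 'f' }
In A → A T A: T is followed by A, add FIRST(A) \ {ε} = { '-', 'f' }
In A → A f T: T is at the end, add FOLLOW(A)

The FOLLOW sets referred to above (computed the same way, to a fixed point):
  FOLLOW(A) = { $, '-', 'f' }

Taking the union: FOLLOW(T) = { $, '-', 'f' }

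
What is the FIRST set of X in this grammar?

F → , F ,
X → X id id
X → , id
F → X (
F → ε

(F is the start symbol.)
{ ',' }

To compute FIRST(X), examine every production with X on the left-hand side, reading each right-hand side left to right until a non-nullable symbol is reached.

From X → X id id:
  - X is the symbol being defined: contributes nothing new
    X is not nullable, so stop
From X → , id:
  - ',' is a terminal: add ',' and stop

Collecting: FIRST(X) = { ',' }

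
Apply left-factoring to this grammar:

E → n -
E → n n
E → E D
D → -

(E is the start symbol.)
Left-factoring transforms A → αβ₁ | αβ₂ into A → αA' and A' → β₁ | β₂
(α is the longest common prefix among the alternatives). Repeat until
no nonterminal has two alternatives with a common prefix.

Round 1: E has alternatives sharing prefix 'n'. Introduce E': E → n E'
  Add: E' → -
  Add: E' → n

No remaining common prefixes — done.

Resulting grammar:
E → n E'
E' → -
E' → n
E → E D
D → -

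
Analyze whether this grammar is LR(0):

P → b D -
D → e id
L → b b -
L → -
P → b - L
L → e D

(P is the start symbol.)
Yes, the grammar is LR(0)

Augment with P' → P and build the canonical LR(0) collection (I0 = CLOSURE({[P' → . P]}), then GOTO on every symbol after a dot until no new states appear). It has 15 states:
  I0: { [P → . b - L], [P → . b D -], [P' → . P] }  — shift
  I1: { [P' → P .] }  — accept
  I2: { [D → . e id], [P → b . - L], [P → b . D -] }  — shift
  I3: { [L → . -], [L → . b b -], [L → . e D], [P → b - . L] }  — shift
  I4: { [P → b D . -] }  — shift
  I5: { [D → e . id] }  — shift
  I6: { [D → e id .] }  — reduce
  I7: { [P → b D - .] }  — reduce
  I8: { [L → - .] }  — reduce
  I9: { [P → b - L .] }  — reduce
  I10: { [L → b . b -] }  — shift
  I11: { [D → . e id], [L → e . D] }  — shift
  I12: { [L → e D .] }  — reduce
  I13: { [L → b b . -] }  — shift
  I14: { [L → b b - .] }  — reduce

Every state is either a pure shift/goto state or contains exactly one complete item and nothing to shift — no conflicts. The grammar is LR(0).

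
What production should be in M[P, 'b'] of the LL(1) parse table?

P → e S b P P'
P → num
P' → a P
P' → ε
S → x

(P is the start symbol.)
Empty (error entry)

To find M[P, 'b'], we find productions for P where 'b' is in the predict set (PREDICT(N → α) = (FIRST(α) \ {ε}) ∪ (FOLLOW(N) if α ⇒* ε)).

P → e S b P P': PREDICT = { 'e' }
P → num: PREDICT = { 'num' }

M[P, 'b'] is empty (no production applies)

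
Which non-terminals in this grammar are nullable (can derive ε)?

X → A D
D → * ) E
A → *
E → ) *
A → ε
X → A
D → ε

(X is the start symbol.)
ε-productions: A → ε, D → ε
So A, D are immediately nullable.
X → A D: every symbol on the right is nullable, so X is nullable too.
No further non-terminal can be added: every production for the remaining non-terminals contains a terminal or a non-nullable non-terminal.
Nullable = { 'A', 'D', 'X' }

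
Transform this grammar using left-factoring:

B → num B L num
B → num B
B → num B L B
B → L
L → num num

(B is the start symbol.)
B → num B B'
B' → L B''
B'' → num
B'' → B
B' → ε
B → L
L → num num

Left-factoring transforms A → αβ₁ | αβ₂ into A → αA' and A' → β₁ | β₂
(α is the longest common prefix among the alternatives). Repeat until
no nonterminal has two alternatives with a common prefix.

Round 1: B has alternatives sharing prefix 'num B'. Introduce B': B → num B B'
  Add: B' → L num
  Add: B' → ε
  Add: B' → L B

Round 2: B' has alternatives sharing prefix 'L'. Introduce B'': B' → L B''
  Add: B'' → num
  Add: B'' → B

No remaining common prefixes — done.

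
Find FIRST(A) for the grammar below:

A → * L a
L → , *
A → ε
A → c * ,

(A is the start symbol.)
{ '*', 'c', ε }

To compute FIRST(A), examine every production with A on the left-hand side, reading each right-hand side left to right until a non-nullable symbol is reached.

From A → * L a:
  - '*' is a terminal: add '*' and stop
From A → ε:
  - ε-production, so ε ∈ FIRST(A)
From A → c * ,:
  - c is a terminal: add 'c' and stop

Collecting: FIRST(A) = { '*', 'c', ε }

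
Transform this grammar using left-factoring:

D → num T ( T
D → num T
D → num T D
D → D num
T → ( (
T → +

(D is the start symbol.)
Left-factoring transforms A → αβ₁ | αβ₂ into A → αA' and A' → β₁ | β₂
(α is the longest common prefix among the alternatives). Repeat until
no nonterminal has two alternatives with a common prefix.

Round 1: D has alternatives sharing prefix 'num T'. Introduce D': D → num T D'
  Add: D' → ( T
  Add: D' → ε
  Add: D' → D

No remaining common prefixes — done.

Resulting grammar:
D → num T D'
D' → ( T
D' → ε
D' → D
D → D num
T → ( (
T → +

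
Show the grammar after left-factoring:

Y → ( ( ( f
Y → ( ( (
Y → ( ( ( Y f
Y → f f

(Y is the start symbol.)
Y → ( ( ( Y'
Y' → f
Y' → ε
Y' → Y f
Y → f f

Left-factoring transforms A → αβ₁ | αβ₂ into A → αA' and A' → β₁ | β₂
(α is the longest common prefix among the alternatives). Repeat until
no nonterminal has two alternatives with a common prefix.

Round 1: Y has alternatives sharing prefix '( ( ('. Introduce Y': Y → ( ( ( Y'
  Add: Y' → f
  Add: Y' → ε
  Add: Y' → Y f

No remaining common prefixes — done.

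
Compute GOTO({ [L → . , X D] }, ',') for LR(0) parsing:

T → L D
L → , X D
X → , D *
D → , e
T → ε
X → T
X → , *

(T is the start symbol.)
GOTO(I, ',') = CLOSURE({ [A → αX.β] : [A → α.Xβ] ∈ I, X = ',' })

Items with dot before ',', with the dot advanced:
  [L → . , X D] → [L → , . X D]
Closure of the advanced items:
  [L → , . X D] has the dot before X: add [X → . , D *], [X → . T], [X → . , *]
  [X → . T] has the dot before T: add [T → . L D], [T → .]
  [T → . L D] has the dot before L: add [L → . , X D]

GOTO = { [L → , . X D], [L → . , X D], [T → . L D], [T → .], [X → . , *], [X → . , D *], [X → . T] }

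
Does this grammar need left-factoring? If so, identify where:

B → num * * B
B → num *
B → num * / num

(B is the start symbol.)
Left-factoring is needed when two productions for the same non-terminal
share a common prefix on the right-hand side.

Productions for B:
  B → num * * B
  B → num *
  B → num * / num

Found common prefix 'num *' in productions for B

Answer: Yes, B has productions with common prefix 'num *'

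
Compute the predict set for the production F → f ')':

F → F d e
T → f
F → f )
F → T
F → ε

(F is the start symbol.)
{ 'f' }

PREDICT(F → f ')') = (FIRST(RHS) \ {ε}) ∪ (FOLLOW(F) if ε ∈ FIRST(RHS), i.e. RHS ⇒* ε)
FIRST(f ')') = { 'f' }
ε ∉ FIRST(f ')'), so FOLLOW(F) is not added.
PREDICT(F → f ')') = { 'f' }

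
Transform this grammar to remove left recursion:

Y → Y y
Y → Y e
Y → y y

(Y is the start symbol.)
Y is directly left-recursive. The standard transformation for
  A → A α₁ | ... | A α_m | β₁ | ... | β_n
is
  A  → β₁ A' | ... | β_n A'
  A' → α₁ A' | ... | α_m A' | ε

Y → y y becomes Y → y y Y'
Y → Y y becomes Y' → y Y'
Y → Y e becomes Y' → e Y'
Add Y' → ε

Resulting grammar:
Y → y y Y'
Y' → y Y'
Y' → e Y'
Y' → ε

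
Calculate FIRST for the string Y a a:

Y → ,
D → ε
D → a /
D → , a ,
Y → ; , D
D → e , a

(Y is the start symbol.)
{ ',', ';' }

FIRST sets of the non-terminals involved (from the grammar, by fixed-point iteration):
  FIRST(Y) = { ',', ';' }

To compute FIRST(Y a a), process the symbols left to right:
Symbol Y is a non-terminal. Add FIRST(Y) \ {ε} = { ',', ';' }
Y is not nullable (ε ∉ FIRST(Y)), so stop here.
FIRST(Y a a) = { ',', ';' }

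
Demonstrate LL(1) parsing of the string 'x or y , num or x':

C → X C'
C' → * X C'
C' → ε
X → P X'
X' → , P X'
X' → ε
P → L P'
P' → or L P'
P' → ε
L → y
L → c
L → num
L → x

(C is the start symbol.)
LL(1) parsing maintains a stack (initially the start symbol over $) and the input. At each step: if the stack top is a terminal, match it against the current input token; if it is a non-terminal N, replace it with the RHS of M[N, lookahead] (the unique production whose predict set contains the lookahead).

Stack is shown with the top on the left.

Stack            Input                Action
--------------------------------------------
C $              x or y , num or x $  output C → X C'
X C' $           x or y , num or x $  output X → P X'
P X' C' $        x or y , num or x $  output P → L P'
L P' X' C' $     x or y , num or x $  output L → x
x P' X' C' $     x or y , num or x $  match 'x'
P' X' C' $       or y , num or x $    output P' → or L P'
or L P' X' C' $  or y , num or x $    match 'or'
L P' X' C' $     y , num or x $       output L → y
y P' X' C' $     y , num or x $       match 'y'
P' X' C' $       , num or x $         output P' → ε
X' C' $          , num or x $         output X' → , P X'
, P X' C' $      , num or x $         match ','
P X' C' $        num or x $           output P → L P'
L P' X' C' $     num or x $           output L → num
num P' X' C' $   num or x $           match 'num'
P' X' C' $       or x $               output P' → or L P'
or L P' X' C' $  or x $               match 'or'
L P' X' C' $     x $                  output L → x
x P' X' C' $     x $                  match 'x'
P' X' C' $       $                    output P' → ε
X' C' $          $                    output X' → ε
C' $             $                    output C' → ε
$                $                    accept

The string is accepted.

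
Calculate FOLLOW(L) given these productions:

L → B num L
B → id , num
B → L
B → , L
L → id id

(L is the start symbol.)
L is the start symbol, so $ ∈ FOLLOW(L).
In L → B num L: L is at the end; this adds FOLLOW(L) to itself — nothing new
In B → L: L is at the end, add FOLLOW(B)
In B → , L: L is at the end, add FOLLOW(B)

The FOLLOW sets referred to above (computed the same way, to a fixed point):
  FOLLOW(B) = { 'num' }

Taking the union: FOLLOW(L) = { $, 'num' }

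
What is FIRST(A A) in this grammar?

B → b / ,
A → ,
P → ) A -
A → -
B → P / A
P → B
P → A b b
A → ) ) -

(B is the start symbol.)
FIRST sets of the non-terminals involved (from the grammar, by fixed-point iteration):
  FIRST(A) = { ')', ',', '-' }

To compute FIRST(A A), process the symbols left to right:
Symbol A is a non-terminal. Add FIRST(A) \ {ε} = { ')', ',', '-' }
A is not nullable (ε ∉ FIRST(A)), so stop here.
FIRST(A A) = { ')', ',', '-' }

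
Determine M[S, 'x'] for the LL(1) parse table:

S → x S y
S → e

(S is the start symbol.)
To find M[S, 'x'], we find productions for S where 'x' is in the predict set (PREDICT(N → α) = (FIRST(α) \ {ε}) ∪ (FOLLOW(N) if α ⇒* ε)).

S → x S y: PREDICT = { 'x' }
  'x' is in predict set, so this production goes in M[S, 'x']
S → e: PREDICT = { 'e' }

M[S, 'x'] = S → x S y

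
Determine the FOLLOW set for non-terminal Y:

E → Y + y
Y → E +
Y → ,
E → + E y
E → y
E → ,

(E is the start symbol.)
{ '+' }

To compute FOLLOW(Y), find every occurrence of Y on a right-hand side N → α Y β: add FIRST(β) \ {ε}, and if β is empty or nullable also add FOLLOW(N). Iterate to a fixed point.

In E → Y + y: Y is followed by '+' y, add FIRST('+' y) \ {ε} = { '+' }

Taking the union: FOLLOW(Y) = { '+' }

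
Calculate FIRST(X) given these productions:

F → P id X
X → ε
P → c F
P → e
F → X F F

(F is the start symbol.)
{ ε }

From X → ε:
  - ε-production, so ε ∈ FIRST(X)

Collecting: FIRST(X) = { ε }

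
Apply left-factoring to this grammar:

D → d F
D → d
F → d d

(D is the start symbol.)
D → d D'
D' → F
D' → ε
F → d d

Left-factoring transforms A → αβ₁ | αβ₂ into A → αA' and A' → β₁ | β₂
(α is the longest common prefix among the alternatives). Repeat until
no nonterminal has two alternatives with a common prefix.

Round 1: D has alternatives sharing prefix 'd'. Introduce D': D → d D'
  Add: D' → F
  Add: D' → ε

No remaining common prefixes — done.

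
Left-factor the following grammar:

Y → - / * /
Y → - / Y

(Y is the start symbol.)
Y → - / Y'
Y' → * /
Y' → Y

Left-factoring transforms A → αβ₁ | αβ₂ into A → αA' and A' → β₁ | β₂
(α is the longest common prefix among the alternatives). Repeat until
no nonterminal has two alternatives with a common prefix.

Round 1: Y has alternatives sharing prefix '- /'. Introduce Y': Y → - / Y'
  Add: Y' → * /
  Add: Y' → Y

No remaining common prefixes — done.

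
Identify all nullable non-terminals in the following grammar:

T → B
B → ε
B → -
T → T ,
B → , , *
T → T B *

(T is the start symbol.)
A non-terminal is nullable if it can derive ε (the empty string): either it has an ε-production, or it has a production whose right-hand side consists entirely of nullable non-terminals.

ε-productions: B → ε
So B is immediately nullable.
T → B: every symbol on the right is nullable, so T is nullable too.
Every non-terminal is now nullable.
Nullable = { 'B', 'T' }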